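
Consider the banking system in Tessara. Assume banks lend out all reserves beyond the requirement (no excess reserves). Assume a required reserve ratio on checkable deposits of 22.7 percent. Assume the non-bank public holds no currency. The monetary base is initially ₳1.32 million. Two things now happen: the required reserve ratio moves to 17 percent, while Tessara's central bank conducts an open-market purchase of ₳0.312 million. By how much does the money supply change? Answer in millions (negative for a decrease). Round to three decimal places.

₳3.785 million

Before: m₁ = 1 / (0.227) ≈ 4.40529, MB₁ = 1.32, so M₁ = 4.40529 × 1.32 ≈ 5.815 million.
After: m₂ = 1 / (0.17) ≈ 5.88235, MB₂ = 1.32 + 0.312 = 1.632, so M₂ = 5.88235 × 1.632 ≈ 9.6 million.
ΔM = M₂ − M₁ = 9.6 − 5.815 = 3.785 million.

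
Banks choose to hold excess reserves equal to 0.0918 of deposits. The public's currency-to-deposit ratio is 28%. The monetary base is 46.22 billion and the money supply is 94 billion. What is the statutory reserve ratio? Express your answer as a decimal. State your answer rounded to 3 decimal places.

0.258

Using m = M/MB = 94/46.22 ≈ 2.033752. Since m = (1 + c)/(c + rr + e), the denominator satisfies c + rr + e = (1 + c)/m = (1 + 0.28) / 2.033752 ≈ 0.629379.
With c = 0.28 and e = 0.0918, the statutory reserve ratio is 0.629379 − 0.28 − 0.0918 = 0.257579.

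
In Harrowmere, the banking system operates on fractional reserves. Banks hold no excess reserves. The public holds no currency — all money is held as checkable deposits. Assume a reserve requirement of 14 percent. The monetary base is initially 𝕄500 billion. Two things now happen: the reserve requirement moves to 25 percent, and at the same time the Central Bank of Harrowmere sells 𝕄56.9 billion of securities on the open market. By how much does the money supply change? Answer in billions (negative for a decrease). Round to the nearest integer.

Before: m₁ = 1 / (0.14) ≈ 7.1429, MB₁ = 500, so M₁ = 7.1429 × 500 = 3571.45 billion.
After: m₂ = 1 / (0.25) = 4, MB₂ = 500 − 56.9 = 443.1, so M₂ = 4 × 443.1 = 1772.4 billion.
ΔM = M₂ − M₁ = 1772.4 − 3571.45 = -1799.05 billion.

-1799 billion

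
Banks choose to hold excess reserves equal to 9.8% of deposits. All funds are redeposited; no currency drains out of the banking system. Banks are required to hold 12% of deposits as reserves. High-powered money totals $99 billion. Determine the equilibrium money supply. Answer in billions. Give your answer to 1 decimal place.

$454.1 billion

The money multiplier is m = 1 / (rr + e) = 1 / (0.12 + 0.098) ≈ 4.5872.
So M = m × MB = 4.5872 × 99 = 454.1328 billion.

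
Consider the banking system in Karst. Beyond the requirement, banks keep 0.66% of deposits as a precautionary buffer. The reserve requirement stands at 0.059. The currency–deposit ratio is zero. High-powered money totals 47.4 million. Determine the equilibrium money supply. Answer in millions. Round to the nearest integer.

723 million

The money multiplier is m = 1 / (rr + e) = 1 / (0.059 + 0.0066) ≈ 15.2439.
So M = m × MB = 15.2439 × 47.4 ≈ 722.5609 million.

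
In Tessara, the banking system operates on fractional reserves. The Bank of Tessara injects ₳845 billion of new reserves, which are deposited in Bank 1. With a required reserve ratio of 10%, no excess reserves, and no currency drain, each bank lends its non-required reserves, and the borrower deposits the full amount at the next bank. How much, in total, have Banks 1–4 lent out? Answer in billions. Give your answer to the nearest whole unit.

₳2615 billion

Bank i lends (1 − rr)^i of the original deposit: Bank 1 lends 845·0.9000 = 760.5000, Bank 2 lends 845·0.9000² = 684.4500, and so on.
Summing a geometric series: total = 845·[0.9000·(1 − 0.9000^4) / (1 − 0.9000)] = 2615.3595 billion.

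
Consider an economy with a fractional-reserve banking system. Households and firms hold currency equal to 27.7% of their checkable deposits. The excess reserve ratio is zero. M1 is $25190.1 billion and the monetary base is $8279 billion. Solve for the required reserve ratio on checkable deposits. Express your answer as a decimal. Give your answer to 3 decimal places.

0.143

Using m = M/MB = 25190.1/8279 ≈ 3.042650. Since m = (1 + c)/(c + rr + e), the denominator satisfies c + rr + e = (1 + c)/m = (1 + 0.277) / 3.042650 ≈ 0.419700.
With c = 0.277 and e = 0, the required reserve ratio on checkable deposits is 0.419700 − 0.277 − 0 = 0.1427.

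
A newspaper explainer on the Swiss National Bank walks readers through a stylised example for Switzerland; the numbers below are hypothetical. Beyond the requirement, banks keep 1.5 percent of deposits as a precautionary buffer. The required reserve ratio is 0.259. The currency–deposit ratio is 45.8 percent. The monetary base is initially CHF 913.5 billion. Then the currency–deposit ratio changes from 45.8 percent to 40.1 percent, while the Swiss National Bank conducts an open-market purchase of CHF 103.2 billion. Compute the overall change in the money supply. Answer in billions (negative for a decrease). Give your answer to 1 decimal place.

CHF 290.7 billion

Before: m₁ = (1 + 0.458) / (0.259 + 0.015 + 0.458) ≈ 1.991803, MB₁ = 913.5, so M₁ = 1.991803 × 913.5 ≈ 1819.512 billion.
After: m₂ = (1 + 0.401) / (0.259 + 0.015 + 0.401) ≈ 2.075556, MB₂ = 913.5 + 103.2 = 1016.7, so M₂ = 2.075556 × 1016.7 ≈ 2110.2178 billion.
ΔM = M₂ − M₁ = 2110.2178 − 1819.512 = 290.7058 billion.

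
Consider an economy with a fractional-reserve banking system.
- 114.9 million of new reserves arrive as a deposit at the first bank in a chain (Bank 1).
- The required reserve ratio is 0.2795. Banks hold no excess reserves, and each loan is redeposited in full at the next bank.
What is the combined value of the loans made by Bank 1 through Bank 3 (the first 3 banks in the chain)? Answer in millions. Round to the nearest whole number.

185 million

Bank i lends (1 − rr)^i of the original deposit: Bank 1 lends 114.9·0.7205 ≈ 82.7854, Bank 2 lends 114.9·0.7205² ≈ 59.6469, and so on.
Summing a geometric series: total = 114.9·[0.7205·(1 − 0.7205^3) / (1 − 0.7205)] ≈ 185.4080 million.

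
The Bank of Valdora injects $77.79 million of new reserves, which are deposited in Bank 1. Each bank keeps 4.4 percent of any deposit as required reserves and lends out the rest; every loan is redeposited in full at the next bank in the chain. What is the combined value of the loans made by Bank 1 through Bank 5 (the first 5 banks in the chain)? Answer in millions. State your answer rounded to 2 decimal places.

$340.52 million

Bank i lends (1 − rr)^i of the original deposit: Bank 1 lends 77.79·0.9560 ≈ 74.3672, Bank 2 lends 77.79·0.9560² ≈ 71.0951, and so on.
Summing a geometric series: total = 77.79·[0.9560·(1 − 0.9560^5) / (1 − 0.9560)] ≈ 340.5230 million.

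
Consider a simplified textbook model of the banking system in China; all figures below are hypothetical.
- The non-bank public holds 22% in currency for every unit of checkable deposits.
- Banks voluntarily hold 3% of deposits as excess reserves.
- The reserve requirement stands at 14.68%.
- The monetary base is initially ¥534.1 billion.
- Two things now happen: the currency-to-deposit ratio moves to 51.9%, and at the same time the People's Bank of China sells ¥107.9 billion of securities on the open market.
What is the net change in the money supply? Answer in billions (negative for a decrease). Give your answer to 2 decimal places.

-711.71 billion

Before: m₁ = (1 + 0.22) / (0.1468 + 0.03 + 0.22) ≈ 3.074597, MB₁ = 534.1, so M₁ = 3.074597 × 534.1 ≈ 1642.1423 billion.
After: m₂ = (1 + 0.519) / (0.1468 + 0.03 + 0.519) ≈ 2.183099, MB₂ = 534.1 − 107.9 = 426.2, so M₂ = 2.183099 × 426.2 ≈ 930.4368 billion.
ΔM = M₂ − M₁ = 930.4368 − 1642.1423 = -711.7055 billion.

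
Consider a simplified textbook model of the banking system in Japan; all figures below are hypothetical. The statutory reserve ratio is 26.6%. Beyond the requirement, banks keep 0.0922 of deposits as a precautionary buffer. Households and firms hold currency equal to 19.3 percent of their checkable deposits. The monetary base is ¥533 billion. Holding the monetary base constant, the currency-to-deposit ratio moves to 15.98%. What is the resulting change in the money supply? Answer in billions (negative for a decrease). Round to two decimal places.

Initially m₁ = (1 + 0.193) / (0.266 + 0.0922 + 0.193) ≈ 2.164369, so M₁ = 2.164369 × 533 ≈ 1153.6087 billion.
After the change m₂ = (1 + 0.1598) / (0.266 + 0.0922 + 0.1598) ≈ 2.238996, so M₂ = 2.238996 × 533 ≈ 1193.3849 billion.
ΔM = M₂ − M₁ = 1193.3849 − 1153.6087 = 39.7762 billion.

¥39.78 billion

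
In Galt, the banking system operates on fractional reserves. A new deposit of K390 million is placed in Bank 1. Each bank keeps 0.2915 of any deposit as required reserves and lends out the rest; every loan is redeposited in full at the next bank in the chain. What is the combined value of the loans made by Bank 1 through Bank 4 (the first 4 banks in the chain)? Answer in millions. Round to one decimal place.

Bank i lends (1 − rr)^i of the original deposit: Bank 1 lends 390·0.7085 = 276.3150, Bank 2 lends 390·0.7085² ≈ 195.7692, and so on.
Summing a geometric series: total = 390·[0.7085·(1 − 0.7085^4) / (1 − 0.7085)] ≈ 709.0573 million.

K709.1 million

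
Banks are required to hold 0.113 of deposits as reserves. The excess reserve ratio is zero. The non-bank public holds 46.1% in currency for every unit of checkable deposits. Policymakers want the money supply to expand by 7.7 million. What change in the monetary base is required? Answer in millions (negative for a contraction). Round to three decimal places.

3.025 million

The money multiplier is m = (1 + c) / (rr + c) = (1 + 0.461) / (0.113 + 0.461) ≈ 2.54530.
ΔMB = ΔM / m = (+7.7) / 2.54530 ≈ 3.0252 million.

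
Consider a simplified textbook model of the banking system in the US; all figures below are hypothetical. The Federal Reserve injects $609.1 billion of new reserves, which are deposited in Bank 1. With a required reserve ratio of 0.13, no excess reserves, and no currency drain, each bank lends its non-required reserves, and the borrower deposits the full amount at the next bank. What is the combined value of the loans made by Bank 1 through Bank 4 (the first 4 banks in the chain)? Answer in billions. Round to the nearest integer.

$1741 billion

Bank i lends (1 − rr)^i of the original deposit: Bank 1 lends 609.1·0.8700 = 529.9170, Bank 2 lends 609.1·0.8700² ≈ 461.0278, and so on.
Summing a geometric series: total = 609.1·[0.8700·(1 − 0.8700^4) / (1 − 0.8700)] ≈ 1740.9909 billion.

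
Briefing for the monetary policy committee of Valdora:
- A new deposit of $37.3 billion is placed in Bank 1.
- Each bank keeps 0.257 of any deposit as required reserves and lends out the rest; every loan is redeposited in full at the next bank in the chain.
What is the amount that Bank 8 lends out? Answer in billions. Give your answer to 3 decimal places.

$3.464 billion

Each bank lends a fraction (1 − rr) = 0.7430 of the deposit it receives, so Bank 8 receives 37.3·0.7430^7 and lends 37.3·0.7430^8 ≈ 3.4643 billion.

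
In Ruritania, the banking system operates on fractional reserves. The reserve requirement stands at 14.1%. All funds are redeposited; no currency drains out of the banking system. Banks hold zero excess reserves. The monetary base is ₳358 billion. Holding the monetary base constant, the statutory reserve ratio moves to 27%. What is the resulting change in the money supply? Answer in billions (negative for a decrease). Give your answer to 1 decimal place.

-1213.1 billion

Initially m₁ = 1 / (0.141) ≈ 7.09220, so M₁ = 7.09220 × 358 = 2539.0076 billion.
After the change m₂ = 1 / (0.27) ≈ 3.70370, so M₂ = 3.70370 × 358 = 1325.9246 billion.
ΔM = M₂ − M₁ = 1325.9246 − 2539.0076 = -1213.083 billion.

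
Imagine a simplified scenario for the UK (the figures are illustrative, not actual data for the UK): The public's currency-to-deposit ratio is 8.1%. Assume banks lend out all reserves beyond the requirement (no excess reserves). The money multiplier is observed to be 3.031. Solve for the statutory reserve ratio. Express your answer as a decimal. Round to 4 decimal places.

Using m = 3.031. Since m = (1 + c)/(c + rr + e), the denominator satisfies c + rr + e = (1 + c)/m = (1 + 0.081) / 3.031 ≈ 0.356648.
With c = 0.081 and e = 0, the statutory reserve ratio is 0.356648 − 0.081 − 0 = 0.275648.

0.2756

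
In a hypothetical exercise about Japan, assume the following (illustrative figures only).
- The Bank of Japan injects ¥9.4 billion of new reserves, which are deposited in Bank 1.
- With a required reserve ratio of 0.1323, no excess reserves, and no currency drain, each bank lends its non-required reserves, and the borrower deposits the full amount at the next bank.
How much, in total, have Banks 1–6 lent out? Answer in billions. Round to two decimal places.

Bank i lends (1 − rr)^i of the original deposit: Bank 1 lends 9.4·0.8677 ≈ 8.1564, Bank 2 lends 9.4·0.8677² ≈ 7.0773, and so on.
Summing a geometric series: total = 9.4·[0.8677·(1 − 0.8677^6) / (1 − 0.8677)] ≈ 35.3386 billion.

¥35.34 billion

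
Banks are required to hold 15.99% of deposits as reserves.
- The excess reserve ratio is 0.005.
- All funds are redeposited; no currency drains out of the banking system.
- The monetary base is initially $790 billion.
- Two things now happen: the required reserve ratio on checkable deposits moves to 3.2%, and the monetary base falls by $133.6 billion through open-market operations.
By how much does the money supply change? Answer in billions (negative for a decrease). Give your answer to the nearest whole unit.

Before: m₁ = 1 / (0.1599 + 0.005) ≈ 6.0643, MB₁ = 790, so M₁ = 6.0643 × 790 = 4790.797 billion.
After: m₂ = 1 / (0.032 + 0.005) ≈ 27.0270, MB₂ = 790 − 133.6 = 656.4, so M₂ = 27.0270 × 656.4 = 17740.5228 billion.
ΔM = M₂ − M₁ = 17740.5228 − 4790.797 = 12949.7258 billion.

$12950 billion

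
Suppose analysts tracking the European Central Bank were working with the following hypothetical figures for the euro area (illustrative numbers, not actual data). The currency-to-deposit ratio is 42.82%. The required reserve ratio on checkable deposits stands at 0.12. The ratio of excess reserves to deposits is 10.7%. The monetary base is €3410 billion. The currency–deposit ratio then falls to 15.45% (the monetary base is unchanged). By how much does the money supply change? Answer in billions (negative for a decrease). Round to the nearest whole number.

€2886 billion

Initially m₁ = (1 + 0.4282) / (0.12 + 0.107 + 0.4282) ≈ 2.17979, so M₁ = 2.17979 × 3410 = 7433.0839 billion.
After the change m₂ = (1 + 0.1545) / (0.12 + 0.107 + 0.1545) ≈ 3.02621, so M₂ = 3.02621 × 3410 = 10319.3761 billion.
ΔM = M₂ − M₁ = 10319.3761 − 7433.0839 = 2886.2922 billion.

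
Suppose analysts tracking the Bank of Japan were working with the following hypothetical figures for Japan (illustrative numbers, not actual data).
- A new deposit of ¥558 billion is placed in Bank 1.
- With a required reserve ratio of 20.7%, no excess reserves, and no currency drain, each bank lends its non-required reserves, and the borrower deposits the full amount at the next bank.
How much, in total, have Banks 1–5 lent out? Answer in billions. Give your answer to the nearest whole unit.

¥1467 billion

Bank i lends (1 − rr)^i of the original deposit: Bank 1 lends 558·0.7930 = 442.4940, Bank 2 lends 558·0.7930² ≈ 350.8977, and so on.
Summing a geometric series: total = 558·[0.7930·(1 − 0.7930^5) / (1 − 0.7930)] ≈ 1467.3001 billion.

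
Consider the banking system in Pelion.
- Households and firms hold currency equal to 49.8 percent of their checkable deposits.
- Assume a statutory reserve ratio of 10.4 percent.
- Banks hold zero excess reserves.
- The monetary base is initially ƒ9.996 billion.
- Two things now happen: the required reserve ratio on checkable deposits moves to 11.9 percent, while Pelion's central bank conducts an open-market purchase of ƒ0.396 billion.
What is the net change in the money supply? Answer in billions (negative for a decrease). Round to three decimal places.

Before: m₁ = (1 + 0.498) / (0.104 + 0.498) ≈ 2.488372, MB₁ = 9.996, so M₁ = 2.488372 × 9.996 ≈ 24.8738 billion.
After: m₂ = (1 + 0.498) / (0.119 + 0.498) ≈ 2.427877, MB₂ = 9.996 + 0.396 = 10.392, so M₂ = 2.427877 × 10.392 ≈ 25.2305 billion.
ΔM = M₂ − M₁ = 25.2305 − 24.8738 = 0.3567 billion.

ƒ0.357 billion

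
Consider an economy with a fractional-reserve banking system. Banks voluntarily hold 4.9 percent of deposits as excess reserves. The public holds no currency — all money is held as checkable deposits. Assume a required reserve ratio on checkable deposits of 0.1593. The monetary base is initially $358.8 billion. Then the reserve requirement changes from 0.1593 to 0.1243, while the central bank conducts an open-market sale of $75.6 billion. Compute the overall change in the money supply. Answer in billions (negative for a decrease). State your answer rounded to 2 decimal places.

-88.36 billion

Before: m₁ = 1 / (0.1593 + 0.049) ≈ 4.800768, MB₁ = 358.8, so M₁ = 4.800768 × 358.8 ≈ 1722.5156 billion.
After: m₂ = 1 / (0.1243 + 0.049) ≈ 5.770340, MB₂ = 358.8 − 75.6 = 283.2, so M₂ = 5.770340 × 283.2 ≈ 1634.1603 billion.
ΔM = M₂ − M₁ = 1634.1603 − 1722.5156 = -88.3553 billion.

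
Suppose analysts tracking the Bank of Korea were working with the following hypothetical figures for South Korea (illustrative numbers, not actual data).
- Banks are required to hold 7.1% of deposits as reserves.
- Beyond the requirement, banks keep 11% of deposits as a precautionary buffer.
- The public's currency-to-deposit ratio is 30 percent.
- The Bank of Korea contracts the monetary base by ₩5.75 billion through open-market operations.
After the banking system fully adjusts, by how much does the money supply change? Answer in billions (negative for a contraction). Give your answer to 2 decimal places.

The money multiplier is m = (1 + c) / (rr + e + c) = (1 + 0.3) / (0.071 + 0.11 + 0.3) ≈ 2.7027.
The sale removes 5.75 billion of base, so ΔM = m × ΔMB = 2.7027 × (−5.75) ≈ -15.5405 billion.

-15.54 billion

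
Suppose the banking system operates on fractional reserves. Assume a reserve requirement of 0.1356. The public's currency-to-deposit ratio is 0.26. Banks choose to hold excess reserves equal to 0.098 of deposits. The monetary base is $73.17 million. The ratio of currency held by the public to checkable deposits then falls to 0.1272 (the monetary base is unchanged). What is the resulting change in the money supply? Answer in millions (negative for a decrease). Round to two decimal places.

Initially m₁ = (1 + 0.26) / (0.1356 + 0.098 + 0.26) ≈ 2.55267, so M₁ = 2.55267 × 73.17 ≈ 186.7789 million.
After the change m₂ = (1 + 0.1272) / (0.1356 + 0.098 + 0.1272) ≈ 3.12417, so M₂ = 3.12417 × 73.17 ≈ 228.5955 million.
ΔM = M₂ − M₁ = 228.5955 − 186.7789 = 41.8166 million.

$41.82 million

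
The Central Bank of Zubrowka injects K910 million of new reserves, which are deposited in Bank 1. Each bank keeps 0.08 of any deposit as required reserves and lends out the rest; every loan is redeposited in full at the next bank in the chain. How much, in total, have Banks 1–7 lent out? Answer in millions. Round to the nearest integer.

Bank i lends (1 − rr)^i of the original deposit: Bank 1 lends 910·0.9200 = 837.2000, Bank 2 lends 910·0.9200² = 770.2240, and so on.
Summing a geometric series: total = 910·[0.9200·(1 − 0.9200^7) / (1 − 0.9200)] ≈ 4627.1353 million.

K4627 million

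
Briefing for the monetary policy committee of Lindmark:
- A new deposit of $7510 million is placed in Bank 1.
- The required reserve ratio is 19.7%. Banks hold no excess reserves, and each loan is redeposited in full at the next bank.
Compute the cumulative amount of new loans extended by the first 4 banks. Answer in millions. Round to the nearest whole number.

Bank i lends (1 − rr)^i of the original deposit: Bank 1 lends 7510·0.8030 = 6030.5300, Bank 2 lends 7510·0.8030² ≈ 4842.5156, and so on.
Summing a geometric series: total = 7510·[0.8030·(1 − 0.8030^4) / (1 − 0.8030)] ≈ 17884.0832 million.

$17884 million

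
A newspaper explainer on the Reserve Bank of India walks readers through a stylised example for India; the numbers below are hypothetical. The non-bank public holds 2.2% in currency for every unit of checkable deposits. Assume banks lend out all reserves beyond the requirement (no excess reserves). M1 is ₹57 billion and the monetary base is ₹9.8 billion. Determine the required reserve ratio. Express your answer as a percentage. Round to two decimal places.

15.37%

Using m = M/MB = 57/9.8 ≈ 5.816327. Since m = (1 + c)/(c + rr + e), the denominator satisfies c + rr + e = (1 + c)/m = (1 + 0.022) / 5.816327 ≈ 0.175712.
With c = 0.022 and e = 0, the required reserve ratio is 0.175712 − 0.022 − 0 = 0.153712.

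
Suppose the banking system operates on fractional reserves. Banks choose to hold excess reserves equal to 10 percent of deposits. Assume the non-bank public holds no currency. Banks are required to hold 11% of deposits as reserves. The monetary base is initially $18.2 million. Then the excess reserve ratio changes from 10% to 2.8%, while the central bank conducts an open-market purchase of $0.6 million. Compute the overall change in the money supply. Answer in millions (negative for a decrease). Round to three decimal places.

$49.565 million

Before: m₁ = 1 / (0.11 + 0.1) ≈ 4.761905, MB₁ = 18.2, so M₁ = 4.761905 × 18.2 ≈ 86.6667 million.
After: m₂ = 1 / (0.11 + 0.028) ≈ 7.246377, MB₂ = 18.2 + 0.6 = 18.8, so M₂ = 7.246377 × 18.8 ≈ 136.2319 million.
ΔM = M₂ − M₁ = 136.2319 − 86.6667 = 49.5652 million.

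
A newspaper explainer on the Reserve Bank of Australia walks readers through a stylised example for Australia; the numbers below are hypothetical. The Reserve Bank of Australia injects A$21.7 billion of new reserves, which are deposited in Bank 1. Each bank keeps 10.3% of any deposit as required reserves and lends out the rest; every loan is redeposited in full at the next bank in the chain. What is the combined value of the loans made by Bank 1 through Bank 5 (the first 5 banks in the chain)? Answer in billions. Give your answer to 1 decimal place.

A$79.2 billion

Bank i lends (1 − rr)^i of the original deposit: Bank 1 lends 21.7·0.8970 = 19.4649, Bank 2 lends 21.7·0.8970² ≈ 17.4600, and so on.
Summing a geometric series: total = 21.7·[0.8970·(1 − 0.8970^5) / (1 − 0.8970)] ≈ 79.2365 billion.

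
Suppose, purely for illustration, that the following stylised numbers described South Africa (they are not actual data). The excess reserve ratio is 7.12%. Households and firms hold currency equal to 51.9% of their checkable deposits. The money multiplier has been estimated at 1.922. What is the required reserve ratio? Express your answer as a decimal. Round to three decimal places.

0.200

Using m = 1.922. Since m = (1 + c)/(c + rr + e), the denominator satisfies c + rr + e = (1 + c)/m = (1 + 0.519) / 1.922 ≈ 0.790323.
With c = 0.519 and e = 0.0712, the required reserve ratio is 0.790323 − 0.519 − 0.0712 = 0.200123.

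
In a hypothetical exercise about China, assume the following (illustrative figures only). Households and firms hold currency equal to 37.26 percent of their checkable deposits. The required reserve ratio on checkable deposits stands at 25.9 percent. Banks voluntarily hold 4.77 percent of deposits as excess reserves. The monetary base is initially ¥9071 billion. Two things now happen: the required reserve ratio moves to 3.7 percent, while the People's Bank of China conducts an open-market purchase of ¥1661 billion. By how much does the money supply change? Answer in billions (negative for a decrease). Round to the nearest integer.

Before: m₁ = (1 + 0.3726) / (0.259 + 0.0477 + 0.3726) ≈ 2.020609, MB₁ = 9071, so M₁ = 2.020609 × 9071 ≈ 18328.9442 billion.
After: m₂ = (1 + 0.3726) / (0.037 + 0.0477 + 0.3726) ≈ 3.001531, MB₂ = 9071 + 1661 = 10732, so M₂ = 3.001531 × 10732 ≈ 32212.4307 billion.
ΔM = M₂ − M₁ = 32212.4307 − 18328.9442 = 13883.4865 billion.

¥13883 billion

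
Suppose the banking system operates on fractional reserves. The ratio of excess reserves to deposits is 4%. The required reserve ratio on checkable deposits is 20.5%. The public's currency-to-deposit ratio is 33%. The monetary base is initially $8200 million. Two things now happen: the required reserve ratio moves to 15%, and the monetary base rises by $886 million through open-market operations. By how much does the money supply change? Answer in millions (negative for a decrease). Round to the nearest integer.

$4272 million

Before: m₁ = (1 + 0.33) / (0.205 + 0.04 + 0.33) ≈ 2.31304, MB₁ = 8200, so M₁ = 2.31304 × 8200 = 18966.928 million.
After: m₂ = (1 + 0.33) / (0.15 + 0.04 + 0.33) ≈ 2.55769, MB₂ = 8200 + 886 = 9086, so M₂ = 2.55769 × 9086 ≈ 23239.1713 million.
ΔM = M₂ − M₁ = 23239.1713 − 18966.928 = 4272.2433 million.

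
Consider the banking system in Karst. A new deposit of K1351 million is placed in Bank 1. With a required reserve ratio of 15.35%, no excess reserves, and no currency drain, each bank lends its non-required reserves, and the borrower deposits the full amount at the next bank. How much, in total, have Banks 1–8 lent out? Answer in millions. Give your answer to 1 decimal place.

K5486.1 million

Bank i lends (1 − rr)^i of the original deposit: Bank 1 lends 1351·0.8465 = 1143.6215, Bank 2 lends 1351·0.8465² ≈ 968.0756, and so on.
Summing a geometric series: total = 1351·[0.8465·(1 − 0.8465^8) / (1 − 0.8465)] ≈ 5486.0852 million.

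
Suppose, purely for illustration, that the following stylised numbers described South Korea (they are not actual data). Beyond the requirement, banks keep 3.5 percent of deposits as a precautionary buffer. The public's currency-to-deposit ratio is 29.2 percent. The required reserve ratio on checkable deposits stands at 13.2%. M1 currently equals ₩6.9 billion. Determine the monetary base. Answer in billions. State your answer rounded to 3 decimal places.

₩2.451 billion

The money multiplier is m = (1 + c) / (rr + e + c) = (1 + 0.292) / (0.132 + 0.035 + 0.292) ≈ 2.81481.
MB = M / m = 6.9 / 2.81481 ≈ 2.4513 billion.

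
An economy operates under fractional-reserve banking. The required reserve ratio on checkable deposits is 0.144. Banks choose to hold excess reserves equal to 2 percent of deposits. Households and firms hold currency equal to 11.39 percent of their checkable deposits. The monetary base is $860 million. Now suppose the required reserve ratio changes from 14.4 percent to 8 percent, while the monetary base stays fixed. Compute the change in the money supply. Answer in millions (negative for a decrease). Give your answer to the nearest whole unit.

Initially m₁ = (1 + 0.1139) / (0.144 + 0.02 + 0.1139) ≈ 4.0083, so M₁ = 4.0083 × 860 = 3447.138 million.
After the change m₂ = (1 + 0.1139) / (0.08 + 0.02 + 0.1139) ≈ 5.2076, so M₂ = 5.2076 × 860 = 4478.536 million.
ΔM = M₂ − M₁ = 4478.536 − 3447.138 = 1031.398 million.

$1031 million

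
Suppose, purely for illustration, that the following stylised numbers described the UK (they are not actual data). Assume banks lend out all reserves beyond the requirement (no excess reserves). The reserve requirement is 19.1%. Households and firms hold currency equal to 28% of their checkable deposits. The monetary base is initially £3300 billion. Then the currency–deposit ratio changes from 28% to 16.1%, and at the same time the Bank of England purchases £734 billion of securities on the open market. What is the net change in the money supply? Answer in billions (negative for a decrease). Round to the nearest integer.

£4337 billion

Before: m₁ = (1 + 0.28) / (0.191 + 0.28) ≈ 2.71762, MB₁ = 3300, so M₁ = 2.71762 × 3300 = 8968.146 billion.
After: m₂ = (1 + 0.161) / (0.191 + 0.161) ≈ 3.29830, MB₂ = 3300 + 734 = 4034, so M₂ = 3.29830 × 4034 = 13305.3422 billion.
ΔM = M₂ − M₁ = 13305.3422 − 8968.146 = 4337.1962 billion.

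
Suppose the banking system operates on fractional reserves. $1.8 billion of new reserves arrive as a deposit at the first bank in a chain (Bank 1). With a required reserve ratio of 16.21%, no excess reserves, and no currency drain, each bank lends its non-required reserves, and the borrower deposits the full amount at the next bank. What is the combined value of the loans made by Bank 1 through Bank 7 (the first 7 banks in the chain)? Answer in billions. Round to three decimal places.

$6.606 billion

Bank i lends (1 − rr)^i of the original deposit: Bank 1 lends 1.8·0.8379 ≈ 1.5082, Bank 2 lends 1.8·0.8379² ≈ 1.2637, and so on.
Summing a geometric series: total = 1.8·[0.8379·(1 − 0.8379^7) / (1 − 0.8379)] ≈ 6.6063 billion.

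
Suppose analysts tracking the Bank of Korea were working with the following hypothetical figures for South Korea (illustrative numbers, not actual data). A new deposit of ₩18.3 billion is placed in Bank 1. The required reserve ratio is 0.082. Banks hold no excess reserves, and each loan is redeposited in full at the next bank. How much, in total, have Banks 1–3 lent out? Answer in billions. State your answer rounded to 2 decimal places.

Bank i lends (1 − rr)^i of the original deposit: Bank 1 lends 18.3·0.9180 = 16.7994, Bank 2 lends 18.3·0.9180² ≈ 15.4218, and so on.
Summing a geometric series: total = 18.3·[0.9180·(1 − 0.9180^3) / (1 − 0.9180)] ≈ 46.3785 billion.

₩46.38 billion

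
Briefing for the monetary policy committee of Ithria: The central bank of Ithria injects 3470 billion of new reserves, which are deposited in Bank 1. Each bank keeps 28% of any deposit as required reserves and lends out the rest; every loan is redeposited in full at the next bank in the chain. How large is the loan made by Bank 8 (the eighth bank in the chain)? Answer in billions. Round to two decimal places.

250.60 billion

Each bank lends a fraction (1 − rr) = 0.7200 of the deposit it receives, so Bank 8 receives 3470·0.7200^7 and lends 3470·0.7200^8 ≈ 250.6048 billion.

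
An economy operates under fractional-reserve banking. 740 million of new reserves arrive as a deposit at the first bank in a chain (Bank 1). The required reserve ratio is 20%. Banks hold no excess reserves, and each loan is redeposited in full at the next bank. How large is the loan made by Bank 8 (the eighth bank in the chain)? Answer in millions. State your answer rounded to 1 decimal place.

124.2 million

Each bank lends a fraction (1 − rr) = 0.8000 of the deposit it receives, so Bank 8 receives 740·0.8000^7 and lends 740·0.8000^8 ≈ 124.1514 million.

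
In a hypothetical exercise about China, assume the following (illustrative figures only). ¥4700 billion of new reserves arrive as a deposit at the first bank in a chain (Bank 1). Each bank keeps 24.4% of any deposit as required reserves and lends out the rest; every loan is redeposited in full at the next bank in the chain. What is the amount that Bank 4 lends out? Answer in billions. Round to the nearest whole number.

Each bank lends a fraction (1 − rr) = 0.7560 of the deposit it receives, so Bank 4 receives 4700·0.7560^3 and lends 4700·0.7560^4 ≈ 1535.2710 billion.

¥1535 billion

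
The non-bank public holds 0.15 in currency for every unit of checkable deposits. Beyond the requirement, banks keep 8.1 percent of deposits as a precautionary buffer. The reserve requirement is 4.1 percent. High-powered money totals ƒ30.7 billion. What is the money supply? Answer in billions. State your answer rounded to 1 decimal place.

ƒ129.8 billion

The money multiplier is m = (1 + c) / (rr + e + c) = (1 + 0.15) / (0.041 + 0.081 + 0.15) ≈ 4.2279.
So M = m × MB = 4.2279 × 30.7 ≈ 129.7965 billion.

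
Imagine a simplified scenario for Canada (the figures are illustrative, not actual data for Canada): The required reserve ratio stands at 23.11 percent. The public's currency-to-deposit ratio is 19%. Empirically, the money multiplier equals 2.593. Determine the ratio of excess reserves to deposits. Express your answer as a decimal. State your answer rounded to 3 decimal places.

Using m = 2.593. Since m = (1 + c)/(c + rr + e), the denominator satisfies c + rr + e = (1 + c)/m = (1 + 0.19) / 2.593 ≈ 0.458928.
With c = 0.19 and rr = 0.2311, the ratio of excess reserves to deposits is 0.458928 − 0.19 − 0.2311 = 0.037828.

0.038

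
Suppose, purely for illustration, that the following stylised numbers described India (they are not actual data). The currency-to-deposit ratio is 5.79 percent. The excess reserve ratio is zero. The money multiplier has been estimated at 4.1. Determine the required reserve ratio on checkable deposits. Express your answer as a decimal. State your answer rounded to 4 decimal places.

0.2001

Using m = 4.1. Since m = (1 + c)/(c + rr + e), the denominator satisfies c + rr + e = (1 + c)/m = (1 + 0.0579) / 4.1 ≈ 0.258024.
With c = 0.0579 and e = 0, the required reserve ratio on checkable deposits is 0.258024 − 0.0579 − 0 = 0.200124.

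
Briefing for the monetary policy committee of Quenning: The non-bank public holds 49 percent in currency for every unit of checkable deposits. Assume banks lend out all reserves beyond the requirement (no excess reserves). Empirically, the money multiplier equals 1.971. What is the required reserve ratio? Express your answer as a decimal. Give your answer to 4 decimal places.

Using m = 1.971. Since m = (1 + c)/(c + rr + e), the denominator satisfies c + rr + e = (1 + c)/m = (1 + 0.49) / 1.971 ≈ 0.755961.
With c = 0.49 and e = 0, the required reserve ratio is 0.755961 − 0.49 − 0 = 0.265961.

0.2660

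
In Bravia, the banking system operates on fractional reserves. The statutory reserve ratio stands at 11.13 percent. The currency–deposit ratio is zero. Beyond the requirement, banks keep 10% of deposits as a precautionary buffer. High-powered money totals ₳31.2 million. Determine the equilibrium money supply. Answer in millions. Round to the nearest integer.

₳148 million

The money multiplier is m = 1 / (rr + e) = 1 / (0.1113 + 0.1) ≈ 4.7326.
So M = m × MB = 4.7326 × 31.2 ≈ 147.6571 million.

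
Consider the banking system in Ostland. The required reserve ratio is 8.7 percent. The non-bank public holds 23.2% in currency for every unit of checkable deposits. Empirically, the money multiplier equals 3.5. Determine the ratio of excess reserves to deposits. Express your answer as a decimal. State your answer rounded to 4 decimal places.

0.0330

Using m = 3.5. Since m = (1 + c)/(c + rr + e), the denominator satisfies c + rr + e = (1 + c)/m = (1 + 0.232) / 3.5 = 0.352000.
With c = 0.232 and rr = 0.087, the ratio of excess reserves to deposits is 0.352000 − 0.232 − 0.087 = 0.033.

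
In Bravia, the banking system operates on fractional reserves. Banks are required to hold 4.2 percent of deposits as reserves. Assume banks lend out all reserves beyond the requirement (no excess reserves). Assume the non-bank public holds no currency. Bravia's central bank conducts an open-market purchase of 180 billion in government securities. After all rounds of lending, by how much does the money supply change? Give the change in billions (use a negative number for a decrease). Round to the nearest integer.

4286 billion

The simple money multiplier is m = 1/rr = 1/0.042 ≈ 23.8095.
An open-market purchase increases the monetary base by 180 billion, so ΔM = m × ΔMB = 23.8095 × 180 = 4285.71 billion.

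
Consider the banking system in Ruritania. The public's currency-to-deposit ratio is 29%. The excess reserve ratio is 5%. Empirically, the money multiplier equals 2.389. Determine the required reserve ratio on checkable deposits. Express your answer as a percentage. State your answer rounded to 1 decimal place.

20.0%

Using m = 2.389. Since m = (1 + c)/(c + rr + e), the denominator satisfies c + rr + e = (1 + c)/m = (1 + 0.29) / 2.389 ≈ 0.539975.
With c = 0.29 and e = 0.05, the required reserve ratio on checkable deposits is 0.539975 − 0.29 − 0.05 = 0.199975.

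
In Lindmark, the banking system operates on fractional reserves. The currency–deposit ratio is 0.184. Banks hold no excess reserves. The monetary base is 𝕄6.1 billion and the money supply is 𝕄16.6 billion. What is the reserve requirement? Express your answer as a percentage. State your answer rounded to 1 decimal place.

Using m = M/MB = 16.6/6.1 ≈ 2.721311. Since m = (1 + c)/(c + rr + e), the denominator satisfies c + rr + e = (1 + c)/m = (1 + 0.184) / 2.721311 ≈ 0.435084.
With c = 0.184 and e = 0, the reserve requirement is 0.435084 − 0.184 − 0 = 0.251084.

25.1%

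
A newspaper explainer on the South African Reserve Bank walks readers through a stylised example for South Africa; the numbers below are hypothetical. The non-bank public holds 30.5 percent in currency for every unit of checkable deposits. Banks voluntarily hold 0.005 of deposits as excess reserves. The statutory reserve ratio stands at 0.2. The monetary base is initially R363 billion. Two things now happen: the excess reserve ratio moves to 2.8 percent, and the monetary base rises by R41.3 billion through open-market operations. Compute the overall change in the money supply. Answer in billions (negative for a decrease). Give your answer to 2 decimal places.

R61.04 billion

Before: m₁ = (1 + 0.305) / (0.2 + 0.005 + 0.305) ≈ 2.558824, MB₁ = 363, so M₁ = 2.558824 × 363 ≈ 928.8531 billion.
After: m₂ = (1 + 0.305) / (0.2 + 0.028 + 0.305) ≈ 2.448405, MB₂ = 363 + 41.3 = 404.3, so M₂ = 2.448405 × 404.3 ≈ 989.8901 billion.
ΔM = M₂ − M₁ = 989.8901 − 928.8531 = 61.037 billion.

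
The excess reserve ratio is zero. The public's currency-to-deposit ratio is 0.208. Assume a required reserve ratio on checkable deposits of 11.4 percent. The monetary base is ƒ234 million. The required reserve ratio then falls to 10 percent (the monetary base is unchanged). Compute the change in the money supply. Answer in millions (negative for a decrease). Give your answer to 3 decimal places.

ƒ39.903 million

Initially m₁ = (1 + 0.208) / (0.114 + 0.208) ≈ 3.7515528, so M₁ = 3.7515528 × 234 ≈ 877.8634 million.
After the change m₂ = (1 + 0.208) / (0.1 + 0.208) ≈ 3.9220779, so M₂ = 3.9220779 × 234 ≈ 917.7662 million.
ΔM = M₂ − M₁ = 917.7662 − 877.8634 = 39.9028 million.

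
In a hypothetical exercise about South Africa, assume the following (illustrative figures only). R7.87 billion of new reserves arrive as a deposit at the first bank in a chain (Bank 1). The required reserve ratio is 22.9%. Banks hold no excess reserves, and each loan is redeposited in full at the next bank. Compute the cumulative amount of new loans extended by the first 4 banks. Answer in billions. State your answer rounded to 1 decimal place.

R17.1 billion

Bank i lends (1 − rr)^i of the original deposit: Bank 1 lends 7.87·0.7710 ≈ 6.0678, Bank 2 lends 7.87·0.7710² ≈ 4.6783, and so on.
Summing a geometric series: total = 7.87·[0.7710·(1 − 0.7710^4) / (1 − 0.7710)] ≈ 17.1339 billion.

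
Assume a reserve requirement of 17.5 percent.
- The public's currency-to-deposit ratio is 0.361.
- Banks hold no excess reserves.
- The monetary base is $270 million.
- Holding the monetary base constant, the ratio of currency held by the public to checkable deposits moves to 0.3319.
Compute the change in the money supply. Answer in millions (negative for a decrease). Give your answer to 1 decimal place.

Initially m₁ = (1 + 0.361) / (0.175 + 0.361) ≈ 2.53918, so M₁ = 2.53918 × 270 = 685.5786 million.
After the change m₂ = (1 + 0.3319) / (0.175 + 0.3319) ≈ 2.62754, so M₂ = 2.62754 × 270 = 709.4358 million.
ΔM = M₂ − M₁ = 709.4358 − 685.5786 = 23.8572 million.

$23.9 million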